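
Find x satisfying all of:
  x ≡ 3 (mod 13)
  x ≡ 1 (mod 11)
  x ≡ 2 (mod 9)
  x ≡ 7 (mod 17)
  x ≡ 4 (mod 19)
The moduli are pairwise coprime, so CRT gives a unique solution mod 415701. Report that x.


Product of moduli M = 13 · 11 · 9 · 17 · 19 = 415701.
Merge one congruence at a time:
  Start: x ≡ 3 (mod 13).
  Combine with x ≡ 1 (mod 11); new modulus lcm = 143.
    Write x = 3 + 13·t and substitute into x ≡ 1 (mod 11): 13·t ≡ 1 − 3 = -2 (mod 11).
    Reduce coefficients mod 11: 2·t ≡ 9 (mod 11).
    The inverse of 2 mod 11 is 6 (since 2·6 = 12 = 1·11 + 1), so t ≡ 6·9 = 54 ≡ 10 (mod 11).
    Then x = 3 + 13·10 = 133, valid modulo lcm(13, 11) = 143: x ≡ 133 (mod 143).
  Combine with x ≡ 2 (mod 9); new modulus lcm = 1287.
    Write x = 133 + 143·t and substitute into x ≡ 2 (mod 9): 143·t ≡ 2 − 133 = -131 (mod 9).
    Reduce coefficients mod 9: 8·t ≡ 4 (mod 9).
    The inverse of 8 mod 9 is 8 (since 8·8 = 64 = 7·9 + 1), so t ≡ 8·4 = 32 ≡ 5 (mod 9).
    Then x = 133 + 143·5 = 848, valid modulo lcm(143, 9) = 1287: x ≡ 848 (mod 1287).
  Combine with x ≡ 7 (mod 17); new modulus lcm = 21879.
    Write x = 848 + 1287·t and substitute into x ≡ 7 (mod 17): 1287·t ≡ 7 − 848 = -841 (mod 17).
    Reduce coefficients mod 17: 12·t ≡ 9 (mod 17).
    The inverse of 12 mod 17 is 10 (since 12·10 = 120 = 7·17 + 1), so t ≡ 10·9 = 90 ≡ 5 (mod 17).
    Then x = 848 + 1287·5 = 7283, valid modulo lcm(1287, 17) = 21879: x ≡ 7283 (mod 21879).
  Combine with x ≡ 4 (mod 19); new modulus lcm = 415701.
    Write x = 7283 + 21879·t and substitute into x ≡ 4 (mod 19): 21879·t ≡ 4 − 7283 = -7279 (mod 19).
    Reduce coefficients mod 19: 10·t ≡ 17 (mod 19).
    The inverse of 10 mod 19 is 2 (since 10·2 = 20 = 1·19 + 1), so t ≡ 2·17 = 34 ≡ 15 (mod 19).
    Then x = 7283 + 21879·15 = 335468, valid modulo lcm(21879, 19) = 415701: x ≡ 335468 (mod 415701).
Verify against each original: 335468 mod 13 = 3, 335468 mod 11 = 1, 335468 mod 9 = 2, 335468 mod 17 = 7, 335468 mod 19 = 4.

x ≡ 335468 (mod 415701).


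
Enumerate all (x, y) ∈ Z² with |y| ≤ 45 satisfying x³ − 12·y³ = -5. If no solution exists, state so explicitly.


The equation is x³ - 12y³ = -5. For fixed y, x³ = 12·y³ − 5, so a solution requires the RHS to be a perfect cube.
Strategy: iterate y from -45 to 45, compute RHS = 12·y³ − 5, and check whether it is a (positive or negative) perfect cube.
Check small values of y:
  y = 0: RHS = -5 is not a perfect cube.
  y = 1: RHS = 7 is not a perfect cube.
  y = -1: RHS = -17 is not a perfect cube.
  y = 2: RHS = 91 is not a perfect cube.
  y = -2: RHS = -101 is not a perfect cube.
  y = 3: RHS = 319 is not a perfect cube.
  y = -3: RHS = -329 is not a perfect cube.
Continuing the search up to |y| = 45 finds no solutions either.
No (x, y) in the scanned range satisfies the equation.

No integer solutions with |y| ≤ 45.


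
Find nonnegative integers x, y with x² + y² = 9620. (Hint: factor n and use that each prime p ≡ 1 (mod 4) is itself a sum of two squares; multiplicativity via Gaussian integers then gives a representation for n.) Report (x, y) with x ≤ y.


Step 1: Factor n = 9620 = 2^2 · 5 · 13 · 37.
Step 2: Check the mod-4 condition on each prime factor: 2 = 2 (special); 5 ≡ 1 (mod 4), exponent 1; 13 ≡ 1 (mod 4), exponent 1; 37 ≡ 1 (mod 4), exponent 1.
All primes ≡ 3 (mod 4) appear to even exponent (or don't appear), so by the two-squares theorem n IS expressible as a sum of two squares.
Step 3: Build a representation. Group n = k² · m with k = 2 and m = 5 · 13 · 37 = 2405 (a product of primes ≡ 1 (mod 4)); a representation of m scales to one of n via (k·x)² + (k·y)² = k²(x² + y²). Each prime p ≡ 1 (mod 4) is itself a sum of two squares; find a² by testing p − a² for a perfect square:
  5: 5 − 1² = 4 = 2² ⇒ 5 = 1² + 2².
  13: 13 − 1² = 12, 13 − 2² = 9 = 3² ⇒ 13 = 2² + 3².
  37: 37 − 1² = 36 = 6² ⇒ 37 = 1² + 6².
  Combine using the Brahmagupta–Fibonacci identity (a² + b²)(c² + d²) = (ac − bd)² + (ad + bc)² = (ac + bd)² + (ad − bc)²:
  5 · 13 = 65: from (1² + 2²)(2² + 3²), take (1·2 − 2·3, 1·3 + 2·2) = (2 − 6, 3 + 4) = (-4, 7); dropping signs (only squares matter) gives (4, 7); check 4² + 7² = 16 + 49 = 65 ✓.
  65 · 37 = 2405: from (4² + 7²)(1² + 6²), take (4·1 − 7·6, 4·6 + 7·1) = (4 − 42, 24 + 7) = (-38, 31); dropping signs (only squares matter) gives (38, 31); check 38² + 31² = 1444 + 961 = 2405 ✓.
  Scale by k = 2: (2·38, 2·31) = (76, 62).
Step 4: Order so x ≤ y and verify: 62² + 76² = 3844 + 5776 = 9620 = n. ✓

n = 9620 = 62² + 76² (one valid representation with x ≤ y).


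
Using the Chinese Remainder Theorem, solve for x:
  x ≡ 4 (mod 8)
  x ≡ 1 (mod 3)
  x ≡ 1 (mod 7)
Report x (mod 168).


Moduli 8, 3, 7 are pairwise coprime; by CRT there is a unique solution modulo M = 8 · 3 · 7 = 168.
Solve pairwise, accumulating the modulus:
  Start with x ≡ 4 (mod 8).
  Combine with x ≡ 1 (mod 3): since gcd(8, 3) = 1, we get a unique residue mod 24.
    Write x = 4 + 8·t and substitute into x ≡ 1 (mod 3): 8·t ≡ 1 − 4 = -3 (mod 3).
    Reduce coefficients mod 3: 2·t ≡ 0 (mod 3).
    The inverse of 2 mod 3 is 2 (since 2·2 = 4 = 1·3 + 1), so t ≡ 2·0 = 0 ≡ 0 (mod 3).
    Then x = 4 + 8·0 = 4, valid modulo lcm(8, 3) = 24: x ≡ 4 (mod 24).
  Combine with x ≡ 1 (mod 7): since gcd(24, 7) = 1, we get a unique residue mod 168.
    Write x = 4 + 24·t and substitute into x ≡ 1 (mod 7): 24·t ≡ 1 − 4 = -3 (mod 7).
    Reduce coefficients mod 7: 3·t ≡ 4 (mod 7).
    The inverse of 3 mod 7 is 5 (since 3·5 = 15 = 2·7 + 1), so t ≡ 5·4 = 20 ≡ 6 (mod 7).
    Then x = 4 + 24·6 = 148, valid modulo lcm(24, 7) = 168: x ≡ 148 (mod 168).
Verify: 148 mod 8 = 4 ✓, 148 mod 3 = 1 ✓, 148 mod 7 = 1 ✓.

x ≡ 148 (mod 168).


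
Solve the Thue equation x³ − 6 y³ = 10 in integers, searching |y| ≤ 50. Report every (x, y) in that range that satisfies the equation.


The equation is x³ - 6y³ = 10. For fixed y, x³ = 6·y³ + 10, so a solution requires the RHS to be a perfect cube.
Strategy: iterate y from -50 to 50, compute RHS = 6·y³ + 10, and check whether it is a (positive or negative) perfect cube.
Check small values of y:
  y = 0: RHS = 10 is not a perfect cube.
  y = 1: RHS = 16 is not a perfect cube.
  y = -1: RHS = 4 is not a perfect cube.
  y = 2: RHS = 58 is not a perfect cube.
  y = -2: RHS = -38 is not a perfect cube.
  y = 3: RHS = 172 is not a perfect cube.
  y = -3: RHS = -152 is not a perfect cube.
Continuing the search up to |y| = 50 finds no solutions either.
No (x, y) in the scanned range satisfies the equation.

No integer solutions with |y| ≤ 50.


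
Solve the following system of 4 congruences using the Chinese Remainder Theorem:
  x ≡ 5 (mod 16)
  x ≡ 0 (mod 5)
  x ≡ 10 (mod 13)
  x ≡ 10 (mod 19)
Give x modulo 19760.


Product of moduli M = 16 · 5 · 13 · 19 = 19760.
Merge one congruence at a time:
  Start: x ≡ 5 (mod 16).
  Combine with x ≡ 0 (mod 5); new modulus lcm = 80.
    Write x = 5 + 16·t and substitute into x ≡ 0 (mod 5): 16·t ≡ 0 − 5 = -5 (mod 5).
    Reduce coefficients mod 5: 1·t ≡ 0 (mod 5).
    So t ≡ 0 (mod 5).
    Then x = 5 + 16·0 = 5, valid modulo lcm(16, 5) = 80: x ≡ 5 (mod 80).
  Combine with x ≡ 10 (mod 13); new modulus lcm = 1040.
    Write x = 5 + 80·t and substitute into x ≡ 10 (mod 13): 80·t ≡ 10 − 5 = 5 (mod 13).
    Reduce coefficients mod 13: 2·t ≡ 5 (mod 13).
    The inverse of 2 mod 13 is 7 (since 2·7 = 14 = 1·13 + 1), so t ≡ 7·5 = 35 ≡ 9 (mod 13).
    Then x = 5 + 80·9 = 725, valid modulo lcm(80, 13) = 1040: x ≡ 725 (mod 1040).
  Combine with x ≡ 10 (mod 19); new modulus lcm = 19760.
    Write x = 725 + 1040·t and substitute into x ≡ 10 (mod 19): 1040·t ≡ 10 − 725 = -715 (mod 19).
    Reduce coefficients mod 19: 14·t ≡ 7 (mod 19).
    The inverse of 14 mod 19 is 15 (since 14·15 = 210 = 11·19 + 1), so t ≡ 15·7 = 105 ≡ 10 (mod 19).
    Then x = 725 + 1040·10 = 11125, valid modulo lcm(1040, 19) = 19760: x ≡ 11125 (mod 19760).
Verify against each original: 11125 mod 16 = 5, 11125 mod 5 = 0, 11125 mod 13 = 10, 11125 mod 19 = 10.

x ≡ 11125 (mod 19760).


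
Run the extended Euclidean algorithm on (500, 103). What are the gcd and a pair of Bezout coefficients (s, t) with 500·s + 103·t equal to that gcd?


Euclidean algorithm on (500, 103) — divide until remainder is 0:
  500 = 4 · 103 + 88
  103 = 1 · 88 + 15
  88 = 5 · 15 + 13
  15 = 1 · 13 + 2
  13 = 6 · 2 + 1
  2 = 2 · 1 + 0
gcd(500, 103) = 1.
Track Bezout coefficients alongside the remainders: start with r₀ = 500 = a·1 + b·0 (s = 1, t = 0) and r₁ = 103 = a·0 + b·1 (s = 0, t = 1); each new remainder r_{k+1} = r_{k-1} − q_k·r_k inherits s_{k+1} = s_{k-1} − q_k·s_k, t_{k+1} = t_{k-1} − q_k·t_k, so r_k = a·s_k + b·t_k at every step:
  q = 4: r = 88, s = 1 − 4·0 = 1, t = 0 − 4·1 = -4  (check: 500·1 + 103·(-4) = 88)
  q = 1: r = 15, s = 0 − 1·1 = -1, t = 1 − 1·(-4) = 5  (check: 500·(-1) + 103·5 = 15)
  q = 5: r = 13, s = 1 − 5·(-1) = 6, t = -4 − 5·5 = -29  (check: 500·6 + 103·(-29) = 13)
  q = 1: r = 2, s = -1 − 1·6 = -7, t = 5 − 1·(-29) = 34  (check: 500·(-7) + 103·34 = 2)
  q = 6: r = 1, s = 6 − 6·(-7) = 48, t = -29 − 6·34 = -233  (check: 500·48 + 103·(-233) = 1)
The row with r = 1 (the gcd) gives the Bezout coefficients s = 48, t = -233.
Result: 500 · (48) + 103 · (-233) = 1.

gcd(500, 103) = 1; s = 48, t = -233 (check: 500·48 + 103·(-233) = 1).


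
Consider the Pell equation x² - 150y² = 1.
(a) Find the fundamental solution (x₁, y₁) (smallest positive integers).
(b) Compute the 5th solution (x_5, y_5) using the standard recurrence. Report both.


Step 1: Find the fundamental solution (x₁, y₁) of x² - 150y² = 1.
  Expand √150 as a continued fraction. a₀ = ⌊√150⌋ = 12; iterate m_{k+1} = d_k·a_k − m_k, d_{k+1} = (150 − m_{k+1}²)/d_k, a_{k+1} = ⌊(a₀ + m_{k+1})/d_{k+1}⌋ (starting m₀ = 0, d₀ = 1), with convergents p_k = a_k·p_{k-1} + p_{k-2}, q_k = a_k·q_{k-1} + q_{k-2} (p₋₁ = 1, q₋₁ = 0):
  k = 0: a₀ = 12; p₀/q₀ = 12/1; p₀² − 150·q₀² = 144 − 150 = -6.
  k = 1: m = 12, d = 6, a = ⌊(12 + 12)/6⌋ = 4; p/q = (4·12 + 1)/(4·1 + 0) = 49/4; p² − 150·q² = 2401 − 2400 = 1.
  The first convergent with p² − 150·q² = 1 gives the fundamental solution (x₁, y₁) = (49, 4).
Step 2: Apply the recurrence (x_{n+1}, y_{n+1}) = (x₁x_n + 150y₁y_n, x₁y_n + y₁x_n) repeatedly.
  From (x_1, y_1) = (49, 4): x_2 = 49·49 + 150·4·4 = 4801; y_2 = 49·4 + 4·49 = 392.
  From (x_2, y_2) = (4801, 392): x_3 = 49·4801 + 150·4·392 = 470449; y_3 = 49·392 + 4·4801 = 38412.
  From (x_3, y_3) = (470449, 38412): x_4 = 49·470449 + 150·4·38412 = 46099201; y_4 = 49·38412 + 4·470449 = 3763984.
  From (x_4, y_4) = (46099201, 3763984): x_5 = 49·46099201 + 150·4·3763984 = 4517251249; y_5 = 49·3763984 + 4·46099201 = 368832020.
Step 3: Verify x_5² - 150·y_5² = 20405558846592060001 - 20405558846592060000 = 1 (should be 1). ✓

(x_1, y_1) = (49, 4); (x_5, y_5) = (4517251249, 368832020).


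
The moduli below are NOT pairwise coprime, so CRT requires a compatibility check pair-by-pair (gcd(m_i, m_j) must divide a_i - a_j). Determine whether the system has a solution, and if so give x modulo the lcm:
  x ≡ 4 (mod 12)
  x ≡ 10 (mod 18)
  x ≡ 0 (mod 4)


Moduli 12, 18, 4 are not pairwise coprime, so CRT works modulo lcm(m_i) when all pairwise compatibility conditions hold.
Pairwise compatibility: gcd(m_i, m_j) must divide a_i - a_j for every pair.
Merge one congruence at a time:
  Start: x ≡ 4 (mod 12).
  Combine with x ≡ 10 (mod 18): gcd(12, 18) = 6; 10 - 4 = 6, which IS divisible by 6, so compatible.
    Write x = 4 + 12·t and substitute into x ≡ 10 (mod 18): 12·t ≡ 10 − 4 = 6 (mod 18).
    Divide the congruence (and modulus) by g = 6: 2·t ≡ 1 (mod 3).
    The inverse of 2 mod 3 is 2 (since 2·2 = 4 = 1·3 + 1), so t ≡ 2·1 = 2 ≡ 2 (mod 3).
    Then x = 4 + 12·2 = 28, valid modulo lcm(12, 18) = 36: x ≡ 28 (mod 36).
  Combine with x ≡ 0 (mod 4): gcd(36, 4) = 4; 0 - 28 = -28, which IS divisible by 4, so compatible.
    Write x = 28 + 36·t and substitute into x ≡ 0 (mod 4): 36·t ≡ 0 − 28 = -28 (mod 4).
    Divide the congruence (and modulus) by g = 4: 9·t ≡ -7 (mod 1).
    Modulo 1 every t works; take t = 0.
    Then x = 28 + 36·0 = 28, valid modulo lcm(36, 4) = 36: x ≡ 28 (mod 36).
Verify: 28 mod 12 = 4, 28 mod 18 = 10, 28 mod 4 = 0.

x ≡ 28 (mod 36).


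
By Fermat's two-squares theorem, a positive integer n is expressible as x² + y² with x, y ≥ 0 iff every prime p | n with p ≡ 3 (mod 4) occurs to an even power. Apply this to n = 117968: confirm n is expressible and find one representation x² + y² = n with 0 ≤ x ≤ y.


Step 1: Factor n = 117968 = 2^4 · 73 · 101.
Step 2: Check the mod-4 condition on each prime factor: 2 = 2 (special); 73 ≡ 1 (mod 4), exponent 1; 101 ≡ 1 (mod 4), exponent 1.
All primes ≡ 3 (mod 4) appear to even exponent (or don't appear), so by the two-squares theorem n IS expressible as a sum of two squares.
Step 3: Build a representation. Group n = k² · m with k = 4 and m = 73 · 101 = 7373 (a product of primes ≡ 1 (mod 4)); a representation of m scales to one of n via (k·x)² + (k·y)² = k²(x² + y²). Each prime p ≡ 1 (mod 4) is itself a sum of two squares; find a² by testing p − a² for a perfect square:
  73: 73 − 1² = 72, 73 − 2² = 69, 73 − 3² = 64 = 8² ⇒ 73 = 3² + 8².
  101: 101 − 1² = 100 = 10² ⇒ 101 = 1² + 10².
  Combine using the Brahmagupta–Fibonacci identity (a² + b²)(c² + d²) = (ac − bd)² + (ad + bc)² = (ac + bd)² + (ad − bc)²:
  73 · 101 = 7373: from (3² + 8²)(1² + 10²), take (3·1 − 8·10, 3·10 + 8·1) = (3 − 80, 30 + 8) = (-77, 38); dropping signs (only squares matter) gives (77, 38); check 77² + 38² = 5929 + 1444 = 7373 ✓.
  Scale by k = 4: (4·77, 4·38) = (308, 152).
Step 4: Order so x ≤ y and verify: 152² + 308² = 23104 + 94864 = 117968 = n. ✓

n = 117968 = 152² + 308² (one valid representation with x ≤ y).


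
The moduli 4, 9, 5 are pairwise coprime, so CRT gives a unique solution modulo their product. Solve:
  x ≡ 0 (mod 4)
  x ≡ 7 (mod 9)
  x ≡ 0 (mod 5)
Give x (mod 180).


Moduli 4, 9, 5 are pairwise coprime; by CRT there is a unique solution modulo M = 4 · 9 · 5 = 180.
Solve pairwise, accumulating the modulus:
  Start with x ≡ 0 (mod 4).
  Combine with x ≡ 7 (mod 9): since gcd(4, 9) = 1, we get a unique residue mod 36.
    Write x = 0 + 4·t and substitute into x ≡ 7 (mod 9): 4·t ≡ 7 − 0 = 7 (mod 9).
    The inverse of 4 mod 9 is 7 (since 4·7 = 28 = 3·9 + 1), so t ≡ 7·7 = 49 ≡ 4 (mod 9).
    Then x = 0 + 4·4 = 16, valid modulo lcm(4, 9) = 36: x ≡ 16 (mod 36).
  Combine with x ≡ 0 (mod 5): since gcd(36, 5) = 1, we get a unique residue mod 180.
    Write x = 16 + 36·t and substitute into x ≡ 0 (mod 5): 36·t ≡ 0 − 16 = -16 (mod 5).
    Reduce coefficients mod 5: 1·t ≡ 4 (mod 5).
    So t ≡ 4 (mod 5).
    Then x = 16 + 36·4 = 160, valid modulo lcm(36, 5) = 180: x ≡ 160 (mod 180).
Verify: 160 mod 4 = 0 ✓, 160 mod 9 = 7 ✓, 160 mod 5 = 0 ✓.

x ≡ 160 (mod 180).


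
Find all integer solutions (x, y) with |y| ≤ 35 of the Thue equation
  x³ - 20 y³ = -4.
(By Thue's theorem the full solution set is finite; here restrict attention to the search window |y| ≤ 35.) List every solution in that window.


The equation is x³ - 20y³ = -4. For fixed y, x³ = 20·y³ − 4, so a solution requires the RHS to be a perfect cube.
Strategy: iterate y from -35 to 35, compute RHS = 20·y³ − 4, and check whether it is a (positive or negative) perfect cube.
Check small values of y:
  y = 0: RHS = -4 is not a perfect cube.
  y = 1: RHS = 16 is not a perfect cube.
  y = -1: RHS = -24 is not a perfect cube.
  y = 2: RHS = 156 is not a perfect cube.
  y = -2: RHS = -164 is not a perfect cube.
  y = 3: RHS = 536 is not a perfect cube.
  y = -3: RHS = -544 is not a perfect cube.
Continuing the search up to |y| = 35 finds no solutions either.
No (x, y) in the scanned range satisfies the equation.

No integer solutions with |y| ≤ 35.


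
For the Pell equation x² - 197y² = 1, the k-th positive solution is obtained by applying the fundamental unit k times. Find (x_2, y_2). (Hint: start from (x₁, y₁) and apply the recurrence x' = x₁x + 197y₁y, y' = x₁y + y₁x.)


Step 1: Find the fundamental solution (x₁, y₁) of x² - 197y² = 1.
  Expand √197 as a continued fraction. a₀ = ⌊√197⌋ = 14; iterate m_{k+1} = d_k·a_k − m_k, d_{k+1} = (197 − m_{k+1}²)/d_k, a_{k+1} = ⌊(a₀ + m_{k+1})/d_{k+1}⌋ (starting m₀ = 0, d₀ = 1), with convergents p_k = a_k·p_{k-1} + p_{k-2}, q_k = a_k·q_{k-1} + q_{k-2} (p₋₁ = 1, q₋₁ = 0):
  k = 0: a₀ = 14; p₀/q₀ = 14/1; p₀² − 197·q₀² = 196 − 197 = -1.
  k = 1: m = 14, d = 1, a = ⌊(14 + 14)/1⌋ = 28; p/q = (28·14 + 1)/(28·1 + 0) = 393/28; p² − 197·q² = 154449 − 154448 = 1.
  The first convergent with p² − 197·q² = 1 gives the fundamental solution (x₁, y₁) = (393, 28).
Step 2: Apply the recurrence (x_{n+1}, y_{n+1}) = (x₁x_n + 197y₁y_n, x₁y_n + y₁x_n) repeatedly.
  From (x_1, y_1) = (393, 28): x_2 = 393·393 + 197·28·28 = 308897; y_2 = 393·28 + 28·393 = 22008.
Step 3: Verify x_2² - 197·y_2² = 95417356609 - 95417356608 = 1 (should be 1). ✓

(x_1, y_1) = (393, 28); (x_2, y_2) = (308897, 22008).


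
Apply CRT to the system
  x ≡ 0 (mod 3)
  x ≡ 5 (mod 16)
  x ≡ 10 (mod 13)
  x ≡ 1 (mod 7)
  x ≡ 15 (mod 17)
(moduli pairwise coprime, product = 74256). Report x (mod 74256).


Product of moduli M = 3 · 16 · 13 · 7 · 17 = 74256.
Merge one congruence at a time:
  Start: x ≡ 0 (mod 3).
  Combine with x ≡ 5 (mod 16); new modulus lcm = 48.
    Write x = 0 + 3·t and substitute into x ≡ 5 (mod 16): 3·t ≡ 5 − 0 = 5 (mod 16).
    The inverse of 3 mod 16 is 11 (since 3·11 = 33 = 2·16 + 1), so t ≡ 11·5 = 55 ≡ 7 (mod 16).
    Then x = 0 + 3·7 = 21, valid modulo lcm(3, 16) = 48: x ≡ 21 (mod 48).
  Combine with x ≡ 10 (mod 13); new modulus lcm = 624.
    Write x = 21 + 48·t and substitute into x ≡ 10 (mod 13): 48·t ≡ 10 − 21 = -11 (mod 13).
    Reduce coefficients mod 13: 9·t ≡ 2 (mod 13).
    The inverse of 9 mod 13 is 3 (since 9·3 = 27 = 2·13 + 1), so t ≡ 3·2 = 6 ≡ 6 (mod 13).
    Then x = 21 + 48·6 = 309, valid modulo lcm(48, 13) = 624: x ≡ 309 (mod 624).
  Combine with x ≡ 1 (mod 7); new modulus lcm = 4368.
    Write x = 309 + 624·t and substitute into x ≡ 1 (mod 7): 624·t ≡ 1 − 309 = -308 (mod 7).
    Reduce coefficients mod 7: 1·t ≡ 0 (mod 7).
    So t ≡ 0 (mod 7).
    Then x = 309 + 624·0 = 309, valid modulo lcm(624, 7) = 4368: x ≡ 309 (mod 4368).
  Combine with x ≡ 15 (mod 17); new modulus lcm = 74256.
    Write x = 309 + 4368·t and substitute into x ≡ 15 (mod 17): 4368·t ≡ 15 − 309 = -294 (mod 17).
    Reduce coefficients mod 17: 16·t ≡ 12 (mod 17).
    The inverse of 16 mod 17 is 16 (since 16·16 = 256 = 15·17 + 1), so t ≡ 16·12 = 192 ≡ 5 (mod 17).
    Then x = 309 + 4368·5 = 22149, valid modulo lcm(4368, 17) = 74256: x ≡ 22149 (mod 74256).
Verify against each original: 22149 mod 3 = 0, 22149 mod 16 = 5, 22149 mod 13 = 10, 22149 mod 7 = 1, 22149 mod 17 = 15.

x ≡ 22149 (mod 74256).


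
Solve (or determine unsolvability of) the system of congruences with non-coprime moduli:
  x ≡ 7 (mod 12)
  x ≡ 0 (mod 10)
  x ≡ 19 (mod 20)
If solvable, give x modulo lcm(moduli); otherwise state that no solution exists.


Moduli 12, 10, 20 are not pairwise coprime, so CRT works modulo lcm(m_i) when all pairwise compatibility conditions hold.
Pairwise compatibility: gcd(m_i, m_j) must divide a_i - a_j for every pair.
Merge one congruence at a time:
  Start: x ≡ 7 (mod 12).
  Combine with x ≡ 0 (mod 10): gcd(12, 10) = 2, and 0 - 7 = -7 is NOT divisible by 2.
    ⇒ system is inconsistent (no integer solution).

No solution (the system is inconsistent).


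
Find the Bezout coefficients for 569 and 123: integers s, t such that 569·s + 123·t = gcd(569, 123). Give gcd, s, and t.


Euclidean algorithm on (569, 123) — divide until remainder is 0:
  569 = 4 · 123 + 77
  123 = 1 · 77 + 46
  77 = 1 · 46 + 31
  46 = 1 · 31 + 15
  31 = 2 · 15 + 1
  15 = 15 · 1 + 0
gcd(569, 123) = 1.
Track Bezout coefficients alongside the remainders: start with r₀ = 569 = a·1 + b·0 (s = 1, t = 0) and r₁ = 123 = a·0 + b·1 (s = 0, t = 1); each new remainder r_{k+1} = r_{k-1} − q_k·r_k inherits s_{k+1} = s_{k-1} − q_k·s_k, t_{k+1} = t_{k-1} − q_k·t_k, so r_k = a·s_k + b·t_k at every step:
  q = 4: r = 77, s = 1 − 4·0 = 1, t = 0 − 4·1 = -4  (check: 569·1 + 123·(-4) = 77)
  q = 1: r = 46, s = 0 − 1·1 = -1, t = 1 − 1·(-4) = 5  (check: 569·(-1) + 123·5 = 46)
  q = 1: r = 31, s = 1 − 1·(-1) = 2, t = -4 − 1·5 = -9  (check: 569·2 + 123·(-9) = 31)
  q = 1: r = 15, s = -1 − 1·2 = -3, t = 5 − 1·(-9) = 14  (check: 569·(-3) + 123·14 = 15)
  q = 2: r = 1, s = 2 − 2·(-3) = 8, t = -9 − 2·14 = -37  (check: 569·8 + 123·(-37) = 1)
The row with r = 1 (the gcd) gives the Bezout coefficients s = 8, t = -37.
Result: 569 · (8) + 123 · (-37) = 1.

gcd(569, 123) = 1; s = 8, t = -37 (check: 569·8 + 123·(-37) = 1).


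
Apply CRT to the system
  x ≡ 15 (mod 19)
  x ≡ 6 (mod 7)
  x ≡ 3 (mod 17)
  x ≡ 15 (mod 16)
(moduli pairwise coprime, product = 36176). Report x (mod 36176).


Product of moduli M = 19 · 7 · 17 · 16 = 36176.
Merge one congruence at a time:
  Start: x ≡ 15 (mod 19).
  Combine with x ≡ 6 (mod 7); new modulus lcm = 133.
    Write x = 15 + 19·t and substitute into x ≡ 6 (mod 7): 19·t ≡ 6 − 15 = -9 (mod 7).
    Reduce coefficients mod 7: 5·t ≡ 5 (mod 7).
    The inverse of 5 mod 7 is 3 (since 5·3 = 15 = 2·7 + 1), so t ≡ 3·5 = 15 ≡ 1 (mod 7).
    Then x = 15 + 19·1 = 34, valid modulo lcm(19, 7) = 133: x ≡ 34 (mod 133).
  Combine with x ≡ 3 (mod 17); new modulus lcm = 2261.
    Write x = 34 + 133·t and substitute into x ≡ 3 (mod 17): 133·t ≡ 3 − 34 = -31 (mod 17).
    Reduce coefficients mod 17: 14·t ≡ 3 (mod 17).
    The inverse of 14 mod 17 is 11 (since 14·11 = 154 = 9·17 + 1), so t ≡ 11·3 = 33 ≡ 16 (mod 17).
    Then x = 34 + 133·16 = 2162, valid modulo lcm(133, 17) = 2261: x ≡ 2162 (mod 2261).
  Combine with x ≡ 15 (mod 16); new modulus lcm = 36176.
    Write x = 2162 + 2261·t and substitute into x ≡ 15 (mod 16): 2261·t ≡ 15 − 2162 = -2147 (mod 16).
    Reduce coefficients mod 16: 5·t ≡ 13 (mod 16).
    The inverse of 5 mod 16 is 13 (since 5·13 = 65 = 4·16 + 1), so t ≡ 13·13 = 169 ≡ 9 (mod 16).
    Then x = 2162 + 2261·9 = 22511, valid modulo lcm(2261, 16) = 36176: x ≡ 22511 (mod 36176).
Verify against each original: 22511 mod 19 = 15, 22511 mod 7 = 6, 22511 mod 17 = 3, 22511 mod 16 = 15.

x ≡ 22511 (mod 36176).


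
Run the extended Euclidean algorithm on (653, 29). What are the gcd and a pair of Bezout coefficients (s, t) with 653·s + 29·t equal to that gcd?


Euclidean algorithm on (653, 29) — divide until remainder is 0:
  653 = 22 · 29 + 15
  29 = 1 · 15 + 14
  15 = 1 · 14 + 1
  14 = 14 · 1 + 0
gcd(653, 29) = 1.
Track Bezout coefficients alongside the remainders: start with r₀ = 653 = a·1 + b·0 (s = 1, t = 0) and r₁ = 29 = a·0 + b·1 (s = 0, t = 1); each new remainder r_{k+1} = r_{k-1} − q_k·r_k inherits s_{k+1} = s_{k-1} − q_k·s_k, t_{k+1} = t_{k-1} − q_k·t_k, so r_k = a·s_k + b·t_k at every step:
  q = 22: r = 15, s = 1 − 22·0 = 1, t = 0 − 22·1 = -22  (check: 653·1 + 29·(-22) = 15)
  q = 1: r = 14, s = 0 − 1·1 = -1, t = 1 − 1·(-22) = 23  (check: 653·(-1) + 29·23 = 14)
  q = 1: r = 1, s = 1 − 1·(-1) = 2, t = -22 − 1·23 = -45  (check: 653·2 + 29·(-45) = 1)
The row with r = 1 (the gcd) gives the Bezout coefficients s = 2, t = -45.
Result: 653 · (2) + 29 · (-45) = 1.

gcd(653, 29) = 1; s = 2, t = -45 (check: 653·2 + 29·(-45) = 1).


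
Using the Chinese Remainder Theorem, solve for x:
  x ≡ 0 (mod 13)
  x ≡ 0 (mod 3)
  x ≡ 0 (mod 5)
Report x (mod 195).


Moduli 13, 3, 5 are pairwise coprime; by CRT there is a unique solution modulo M = 13 · 3 · 5 = 195.
Solve pairwise, accumulating the modulus:
  Start with x ≡ 0 (mod 13).
  Combine with x ≡ 0 (mod 3): since gcd(13, 3) = 1, we get a unique residue mod 39.
    Write x = 0 + 13·t and substitute into x ≡ 0 (mod 3): 13·t ≡ 0 − 0 = 0 (mod 3).
    Reduce coefficients mod 3: 1·t ≡ 0 (mod 3).
    So t ≡ 0 (mod 3).
    Then x = 0 + 13·0 = 0, valid modulo lcm(13, 3) = 39: x ≡ 0 (mod 39).
  Combine with x ≡ 0 (mod 5): since gcd(39, 5) = 1, we get a unique residue mod 195.
    Write x = 0 + 39·t and substitute into x ≡ 0 (mod 5): 39·t ≡ 0 − 0 = 0 (mod 5).
    Reduce coefficients mod 5: 4·t ≡ 0 (mod 5).
    The inverse of 4 mod 5 is 4 (since 4·4 = 16 = 3·5 + 1), so t ≡ 4·0 = 0 ≡ 0 (mod 5).
    Then x = 0 + 39·0 = 0, valid modulo lcm(39, 5) = 195: x ≡ 0 (mod 195).
Verify: 0 mod 13 = 0 ✓, 0 mod 3 = 0 ✓, 0 mod 5 = 0 ✓.

x ≡ 0 (mod 195).


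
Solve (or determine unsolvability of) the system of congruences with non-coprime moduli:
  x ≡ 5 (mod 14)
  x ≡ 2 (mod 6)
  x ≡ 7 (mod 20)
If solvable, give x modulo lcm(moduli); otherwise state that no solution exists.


Moduli 14, 6, 20 are not pairwise coprime, so CRT works modulo lcm(m_i) when all pairwise compatibility conditions hold.
Pairwise compatibility: gcd(m_i, m_j) must divide a_i - a_j for every pair.
Merge one congruence at a time:
  Start: x ≡ 5 (mod 14).
  Combine with x ≡ 2 (mod 6): gcd(14, 6) = 2, and 2 - 5 = -3 is NOT divisible by 2.
    ⇒ system is inconsistent (no integer solution).

No solution (the system is inconsistent).


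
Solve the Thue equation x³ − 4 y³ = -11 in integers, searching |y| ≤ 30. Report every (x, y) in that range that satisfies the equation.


The equation is x³ - 4y³ = -11. For fixed y, x³ = 4·y³ − 11, so a solution requires the RHS to be a perfect cube.
Strategy: iterate y from -30 to 30, compute RHS = 4·y³ − 11, and check whether it is a (positive or negative) perfect cube.
Check small values of y:
  y = 0: RHS = -11 is not a perfect cube.
  y = 1: RHS = -7 is not a perfect cube.
  y = -1: RHS = -15 is not a perfect cube.
  y = 2: RHS = 21 is not a perfect cube.
  y = -2: RHS = -43 is not a perfect cube.
  y = 3: RHS = 97 is not a perfect cube.
  y = -3: RHS = -119 is not a perfect cube.
Continuing the search up to |y| = 30 finds no solutions either.
No (x, y) in the scanned range satisfies the equation.

No integer solutions with |y| ≤ 30.


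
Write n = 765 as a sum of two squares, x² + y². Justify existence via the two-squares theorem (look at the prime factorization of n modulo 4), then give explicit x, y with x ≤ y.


Step 1: Factor n = 765 = 3^2 · 5 · 17.
Step 2: Check the mod-4 condition on each prime factor: 3 ≡ 3 (mod 4), exponent 2 (must be even); 5 ≡ 1 (mod 4), exponent 1; 17 ≡ 1 (mod 4), exponent 1.
All primes ≡ 3 (mod 4) appear to even exponent (or don't appear), so by the two-squares theorem n IS expressible as a sum of two squares.
Step 3: Build a representation. Group n = k² · m with k = 3 and m = 5 · 17 = 85 (a product of primes ≡ 1 (mod 4)); a representation of m scales to one of n via (k·x)² + (k·y)² = k²(x² + y²). Each prime p ≡ 1 (mod 4) is itself a sum of two squares; find a² by testing p − a² for a perfect square:
  5: 5 − 1² = 4 = 2² ⇒ 5 = 1² + 2².
  17: 17 − 1² = 16 = 4² ⇒ 17 = 1² + 4².
  Combine using the Brahmagupta–Fibonacci identity (a² + b²)(c² + d²) = (ac − bd)² + (ad + bc)² = (ac + bd)² + (ad − bc)²:
  5 · 17 = 85: from (1² + 2²)(1² + 4²), take (1·1 − 2·4, 1·4 + 2·1) = (1 − 8, 4 + 2) = (-7, 6); dropping signs (only squares matter) gives (7, 6); check 7² + 6² = 49 + 36 = 85 ✓.
  Scale by k = 3: (3·7, 3·6) = (21, 18).
Step 4: Order so x ≤ y and verify: 18² + 21² = 324 + 441 = 765 = n. ✓

n = 765 = 18² + 21² (one valid representation with x ≤ y).


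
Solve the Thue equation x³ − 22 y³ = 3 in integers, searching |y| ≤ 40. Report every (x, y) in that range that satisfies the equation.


The equation is x³ - 22y³ = 3. For fixed y, x³ = 22·y³ + 3, so a solution requires the RHS to be a perfect cube.
Strategy: iterate y from -40 to 40, compute RHS = 22·y³ + 3, and check whether it is a (positive or negative) perfect cube.
Check small values of y:
  y = 0: RHS = 3 is not a perfect cube.
  y = 1: RHS = 25 is not a perfect cube.
  y = -1: RHS = -19 is not a perfect cube.
  y = 2: RHS = 179 is not a perfect cube.
  y = -2: RHS = -173 is not a perfect cube.
  y = 3: RHS = 597 is not a perfect cube.
  y = -3: RHS = -591 is not a perfect cube.
Continuing the search up to |y| = 40 finds no solutions either.
No (x, y) in the scanned range satisfies the equation.

No integer solutions with |y| ≤ 40.


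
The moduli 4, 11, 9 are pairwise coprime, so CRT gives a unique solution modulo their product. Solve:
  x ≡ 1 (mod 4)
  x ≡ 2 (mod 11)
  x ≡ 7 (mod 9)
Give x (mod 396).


Moduli 4, 11, 9 are pairwise coprime; by CRT there is a unique solution modulo M = 4 · 11 · 9 = 396.
Solve pairwise, accumulating the modulus:
  Start with x ≡ 1 (mod 4).
  Combine with x ≡ 2 (mod 11): since gcd(4, 11) = 1, we get a unique residue mod 44.
    Write x = 1 + 4·t and substitute into x ≡ 2 (mod 11): 4·t ≡ 2 − 1 = 1 (mod 11).
    The inverse of 4 mod 11 is 3 (since 4·3 = 12 = 1·11 + 1), so t ≡ 3·1 = 3 ≡ 3 (mod 11).
    Then x = 1 + 4·3 = 13, valid modulo lcm(4, 11) = 44: x ≡ 13 (mod 44).
  Combine with x ≡ 7 (mod 9): since gcd(44, 9) = 1, we get a unique residue mod 396.
    Write x = 13 + 44·t and substitute into x ≡ 7 (mod 9): 44·t ≡ 7 − 13 = -6 (mod 9).
    Reduce coefficients mod 9: 8·t ≡ 3 (mod 9).
    The inverse of 8 mod 9 is 8 (since 8·8 = 64 = 7·9 + 1), so t ≡ 8·3 = 24 ≡ 6 (mod 9).
    Then x = 13 + 44·6 = 277, valid modulo lcm(44, 9) = 396: x ≡ 277 (mod 396).
Verify: 277 mod 4 = 1 ✓, 277 mod 11 = 2 ✓, 277 mod 9 = 7 ✓.

x ≡ 277 (mod 396).


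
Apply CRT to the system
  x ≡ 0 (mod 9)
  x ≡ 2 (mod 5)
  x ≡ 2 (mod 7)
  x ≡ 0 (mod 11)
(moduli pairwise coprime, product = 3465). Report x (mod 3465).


Product of moduli M = 9 · 5 · 7 · 11 = 3465.
Merge one congruence at a time:
  Start: x ≡ 0 (mod 9).
  Combine with x ≡ 2 (mod 5); new modulus lcm = 45.
    Write x = 0 + 9·t and substitute into x ≡ 2 (mod 5): 9·t ≡ 2 − 0 = 2 (mod 5).
    Reduce coefficients mod 5: 4·t ≡ 2 (mod 5).
    The inverse of 4 mod 5 is 4 (since 4·4 = 16 = 3·5 + 1), so t ≡ 4·2 = 8 ≡ 3 (mod 5).
    Then x = 0 + 9·3 = 27, valid modulo lcm(9, 5) = 45: x ≡ 27 (mod 45).
  Combine with x ≡ 2 (mod 7); new modulus lcm = 315.
    Write x = 27 + 45·t and substitute into x ≡ 2 (mod 7): 45·t ≡ 2 − 27 = -25 (mod 7).
    Reduce coefficients mod 7: 3·t ≡ 3 (mod 7).
    The inverse of 3 mod 7 is 5 (since 3·5 = 15 = 2·7 + 1), so t ≡ 5·3 = 15 ≡ 1 (mod 7).
    Then x = 27 + 45·1 = 72, valid modulo lcm(45, 7) = 315: x ≡ 72 (mod 315).
  Combine with x ≡ 0 (mod 11); new modulus lcm = 3465.
    Write x = 72 + 315·t and substitute into x ≡ 0 (mod 11): 315·t ≡ 0 − 72 = -72 (mod 11).
    Reduce coefficients mod 11: 7·t ≡ 5 (mod 11).
    The inverse of 7 mod 11 is 8 (since 7·8 = 56 = 5·11 + 1), so t ≡ 8·5 = 40 ≡ 7 (mod 11).
    Then x = 72 + 315·7 = 2277, valid modulo lcm(315, 11) = 3465: x ≡ 2277 (mod 3465).
Verify against each original: 2277 mod 9 = 0, 2277 mod 5 = 2, 2277 mod 7 = 2, 2277 mod 11 = 0.

x ≡ 2277 (mod 3465).


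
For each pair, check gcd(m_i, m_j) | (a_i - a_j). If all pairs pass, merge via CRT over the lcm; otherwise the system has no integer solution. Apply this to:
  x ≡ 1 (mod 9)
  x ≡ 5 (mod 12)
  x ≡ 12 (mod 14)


Moduli 9, 12, 14 are not pairwise coprime, so CRT works modulo lcm(m_i) when all pairwise compatibility conditions hold.
Pairwise compatibility: gcd(m_i, m_j) must divide a_i - a_j for every pair.
Merge one congruence at a time:
  Start: x ≡ 1 (mod 9).
  Combine with x ≡ 5 (mod 12): gcd(9, 12) = 3, and 5 - 1 = 4 is NOT divisible by 3.
    ⇒ system is inconsistent (no integer solution).

No solution (the system is inconsistent).


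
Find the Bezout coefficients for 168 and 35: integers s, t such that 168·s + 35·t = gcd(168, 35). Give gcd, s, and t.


Euclidean algorithm on (168, 35) — divide until remainder is 0:
  168 = 4 · 35 + 28
  35 = 1 · 28 + 7
  28 = 4 · 7 + 0
gcd(168, 35) = 7.
Track Bezout coefficients alongside the remainders: start with r₀ = 168 = a·1 + b·0 (s = 1, t = 0) and r₁ = 35 = a·0 + b·1 (s = 0, t = 1); each new remainder r_{k+1} = r_{k-1} − q_k·r_k inherits s_{k+1} = s_{k-1} − q_k·s_k, t_{k+1} = t_{k-1} − q_k·t_k, so r_k = a·s_k + b·t_k at every step:
  q = 4: r = 28, s = 1 − 4·0 = 1, t = 0 − 4·1 = -4  (check: 168·1 + 35·(-4) = 28)
  q = 1: r = 7, s = 0 − 1·1 = -1, t = 1 − 1·(-4) = 5  (check: 168·(-1) + 35·5 = 7)
The row with r = 7 (the gcd) gives the Bezout coefficients s = -1, t = 5.
Result: 168 · (-1) + 35 · (5) = 7.

gcd(168, 35) = 7; s = -1, t = 5 (check: 168·(-1) + 35·5 = 7).


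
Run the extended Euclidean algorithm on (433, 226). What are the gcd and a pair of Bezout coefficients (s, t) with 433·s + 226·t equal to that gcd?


Euclidean algorithm on (433, 226) — divide until remainder is 0:
  433 = 1 · 226 + 207
  226 = 1 · 207 + 19
  207 = 10 · 19 + 17
  19 = 1 · 17 + 2
  17 = 8 · 2 + 1
  2 = 2 · 1 + 0
gcd(433, 226) = 1.
Track Bezout coefficients alongside the remainders: start with r₀ = 433 = a·1 + b·0 (s = 1, t = 0) and r₁ = 226 = a·0 + b·1 (s = 0, t = 1); each new remainder r_{k+1} = r_{k-1} − q_k·r_k inherits s_{k+1} = s_{k-1} − q_k·s_k, t_{k+1} = t_{k-1} − q_k·t_k, so r_k = a·s_k + b·t_k at every step:
  q = 1: r = 207, s = 1 − 1·0 = 1, t = 0 − 1·1 = -1  (check: 433·1 + 226·(-1) = 207)
  q = 1: r = 19, s = 0 − 1·1 = -1, t = 1 − 1·(-1) = 2  (check: 433·(-1) + 226·2 = 19)
  q = 10: r = 17, s = 1 − 10·(-1) = 11, t = -1 − 10·2 = -21  (check: 433·11 + 226·(-21) = 17)
  q = 1: r = 2, s = -1 − 1·11 = -12, t = 2 − 1·(-21) = 23  (check: 433·(-12) + 226·23 = 2)
  q = 8: r = 1, s = 11 − 8·(-12) = 107, t = -21 − 8·23 = -205  (check: 433·107 + 226·(-205) = 1)
The row with r = 1 (the gcd) gives the Bezout coefficients s = 107, t = -205.
Result: 433 · (107) + 226 · (-205) = 1.

gcd(433, 226) = 1; s = 107, t = -205 (check: 433·107 + 226·(-205) = 1).


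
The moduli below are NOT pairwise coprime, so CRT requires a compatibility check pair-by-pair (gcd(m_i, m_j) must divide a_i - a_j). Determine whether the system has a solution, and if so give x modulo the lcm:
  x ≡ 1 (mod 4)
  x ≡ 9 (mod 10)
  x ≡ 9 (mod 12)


Moduli 4, 10, 12 are not pairwise coprime, so CRT works modulo lcm(m_i) when all pairwise compatibility conditions hold.
Pairwise compatibility: gcd(m_i, m_j) must divide a_i - a_j for every pair.
Merge one congruence at a time:
  Start: x ≡ 1 (mod 4).
  Combine with x ≡ 9 (mod 10): gcd(4, 10) = 2; 9 - 1 = 8, which IS divisible by 2, so compatible.
    Write x = 1 + 4·t and substitute into x ≡ 9 (mod 10): 4·t ≡ 9 − 1 = 8 (mod 10).
    Divide the congruence (and modulus) by g = 2: 2·t ≡ 4 (mod 5).
    The inverse of 2 mod 5 is 3 (since 2·3 = 6 = 1·5 + 1), so t ≡ 3·4 = 12 ≡ 2 (mod 5).
    Then x = 1 + 4·2 = 9, valid modulo lcm(4, 10) = 20: x ≡ 9 (mod 20).
  Combine with x ≡ 9 (mod 12): gcd(20, 12) = 4; 9 - 9 = 0, which IS divisible by 4, so compatible.
    Write x = 9 + 20·t and substitute into x ≡ 9 (mod 12): 20·t ≡ 9 − 9 = 0 (mod 12).
    Divide the congruence (and modulus) by g = 4: 5·t ≡ 0 (mod 3).
    Reduce coefficients mod 3: 2·t ≡ 0 (mod 3).
    The inverse of 2 mod 3 is 2 (since 2·2 = 4 = 1·3 + 1), so t ≡ 2·0 = 0 ≡ 0 (mod 3).
    Then x = 9 + 20·0 = 9, valid modulo lcm(20, 12) = 60: x ≡ 9 (mod 60).
Verify: 9 mod 4 = 1, 9 mod 10 = 9, 9 mod 12 = 9.

x ≡ 9 (mod 60).


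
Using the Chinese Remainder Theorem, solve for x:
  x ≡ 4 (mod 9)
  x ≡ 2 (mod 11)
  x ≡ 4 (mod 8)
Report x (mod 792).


Moduli 9, 11, 8 are pairwise coprime; by CRT there is a unique solution modulo M = 9 · 11 · 8 = 792.
Solve pairwise, accumulating the modulus:
  Start with x ≡ 4 (mod 9).
  Combine with x ≡ 2 (mod 11): since gcd(9, 11) = 1, we get a unique residue mod 99.
    Write x = 4 + 9·t and substitute into x ≡ 2 (mod 11): 9·t ≡ 2 − 4 = -2 (mod 11).
    Reduce coefficients mod 11: 9·t ≡ 9 (mod 11).
    The inverse of 9 mod 11 is 5 (since 9·5 = 45 = 4·11 + 1), so t ≡ 5·9 = 45 ≡ 1 (mod 11).
    Then x = 4 + 9·1 = 13, valid modulo lcm(9, 11) = 99: x ≡ 13 (mod 99).
  Combine with x ≡ 4 (mod 8): since gcd(99, 8) = 1, we get a unique residue mod 792.
    Write x = 13 + 99·t and substitute into x ≡ 4 (mod 8): 99·t ≡ 4 − 13 = -9 (mod 8).
    Reduce coefficients mod 8: 3·t ≡ 7 (mod 8).
    The inverse of 3 mod 8 is 3 (since 3·3 = 9 = 1·8 + 1), so t ≡ 3·7 = 21 ≡ 5 (mod 8).
    Then x = 13 + 99·5 = 508, valid modulo lcm(99, 8) = 792: x ≡ 508 (mod 792).
Verify: 508 mod 9 = 4 ✓, 508 mod 11 = 2 ✓, 508 mod 8 = 4 ✓.

x ≡ 508 (mod 792).


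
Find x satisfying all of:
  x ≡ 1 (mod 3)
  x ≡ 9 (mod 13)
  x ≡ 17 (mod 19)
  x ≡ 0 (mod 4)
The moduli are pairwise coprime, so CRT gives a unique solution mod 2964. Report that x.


Product of moduli M = 3 · 13 · 19 · 4 = 2964.
Merge one congruence at a time:
  Start: x ≡ 1 (mod 3).
  Combine with x ≡ 9 (mod 13); new modulus lcm = 39.
    Write x = 1 + 3·t and substitute into x ≡ 9 (mod 13): 3·t ≡ 9 − 1 = 8 (mod 13).
    The inverse of 3 mod 13 is 9 (since 3·9 = 27 = 2·13 + 1), so t ≡ 9·8 = 72 ≡ 7 (mod 13).
    Then x = 1 + 3·7 = 22, valid modulo lcm(3, 13) = 39: x ≡ 22 (mod 39).
  Combine with x ≡ 17 (mod 19); new modulus lcm = 741.
    Write x = 22 + 39·t and substitute into x ≡ 17 (mod 19): 39·t ≡ 17 − 22 = -5 (mod 19).
    Reduce coefficients mod 19: 1·t ≡ 14 (mod 19).
    So t ≡ 14 (mod 19).
    Then x = 22 + 39·14 = 568, valid modulo lcm(39, 19) = 741: x ≡ 568 (mod 741).
  Combine with x ≡ 0 (mod 4); new modulus lcm = 2964.
    Write x = 568 + 741·t and substitute into x ≡ 0 (mod 4): 741·t ≡ 0 − 568 = -568 (mod 4).
    Reduce coefficients mod 4: 1·t ≡ 0 (mod 4).
    So t ≡ 0 (mod 4).
    Then x = 568 + 741·0 = 568, valid modulo lcm(741, 4) = 2964: x ≡ 568 (mod 2964).
Verify against each original: 568 mod 3 = 1, 568 mod 13 = 9, 568 mod 19 = 17, 568 mod 4 = 0.

x ≡ 568 (mod 2964).


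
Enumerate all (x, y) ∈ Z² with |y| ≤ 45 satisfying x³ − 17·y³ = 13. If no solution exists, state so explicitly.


The equation is x³ - 17y³ = 13. For fixed y, x³ = 17·y³ + 13, so a solution requires the RHS to be a perfect cube.
Strategy: iterate y from -45 to 45, compute RHS = 17·y³ + 13, and check whether it is a (positive or negative) perfect cube.
Check small values of y:
  y = 0: RHS = 13 is not a perfect cube.
  y = 1: RHS = 30 is not a perfect cube.
  y = -1: RHS = -4 is not a perfect cube.
  y = 2: RHS = 149 is not a perfect cube.
  y = -2: RHS = -123 is not a perfect cube.
  y = 3: RHS = 472 is not a perfect cube.
  y = -3: RHS = -446 is not a perfect cube.
Continuing the search up to |y| = 45 finds no solutions either.
No (x, y) in the scanned range satisfies the equation.

No integer solutions with |y| ≤ 45.


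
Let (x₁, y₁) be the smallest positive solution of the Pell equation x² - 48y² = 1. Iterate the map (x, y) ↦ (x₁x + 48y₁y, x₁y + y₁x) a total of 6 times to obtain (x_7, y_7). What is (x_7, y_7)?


Step 1: Find the fundamental solution (x₁, y₁) of x² - 48y² = 1.
  Expand √48 as a continued fraction. a₀ = ⌊√48⌋ = 6; iterate m_{k+1} = d_k·a_k − m_k, d_{k+1} = (48 − m_{k+1}²)/d_k, a_{k+1} = ⌊(a₀ + m_{k+1})/d_{k+1}⌋ (starting m₀ = 0, d₀ = 1), with convergents p_k = a_k·p_{k-1} + p_{k-2}, q_k = a_k·q_{k-1} + q_{k-2} (p₋₁ = 1, q₋₁ = 0):
  k = 0: a₀ = 6; p₀/q₀ = 6/1; p₀² − 48·q₀² = 36 − 48 = -12.
  k = 1: m = 6, d = 12, a = ⌊(6 + 6)/12⌋ = 1; p/q = (1·6 + 1)/(1·1 + 0) = 7/1; p² − 48·q² = 49 − 48 = 1.
  The first convergent with p² − 48·q² = 1 gives the fundamental solution (x₁, y₁) = (7, 1).
Step 2: Apply the recurrence (x_{n+1}, y_{n+1}) = (x₁x_n + 48y₁y_n, x₁y_n + y₁x_n) repeatedly.
  From (x_1, y_1) = (7, 1): x_2 = 7·7 + 48·1·1 = 97; y_2 = 7·1 + 1·7 = 14.
  From (x_2, y_2) = (97, 14): x_3 = 7·97 + 48·1·14 = 1351; y_3 = 7·14 + 1·97 = 195.
  From (x_3, y_3) = (1351, 195): x_4 = 7·1351 + 48·1·195 = 18817; y_4 = 7·195 + 1·1351 = 2716.
  From (x_4, y_4) = (18817, 2716): x_5 = 7·18817 + 48·1·2716 = 262087; y_5 = 7·2716 + 1·18817 = 37829.
  From (x_5, y_5) = (262087, 37829): x_6 = 7·262087 + 48·1·37829 = 3650401; y_6 = 7·37829 + 1·262087 = 526890.
  From (x_6, y_6) = (3650401, 526890): x_7 = 7·3650401 + 48·1·526890 = 50843527; y_7 = 7·526890 + 1·3650401 = 7338631.
Step 3: Verify x_7² - 48·y_7² = 2585064237799729 - 2585064237799728 = 1 (should be 1). ✓

(x_1, y_1) = (7, 1); (x_7, y_7) = (50843527, 7338631).
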